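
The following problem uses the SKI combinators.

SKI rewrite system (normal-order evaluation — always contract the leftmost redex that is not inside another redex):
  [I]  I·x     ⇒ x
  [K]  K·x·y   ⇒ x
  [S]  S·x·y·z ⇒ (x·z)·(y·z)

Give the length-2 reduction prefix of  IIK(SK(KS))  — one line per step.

  start: IIK(SK(KS))
  [1] IK(SK(KS))
  [2] K(SK(KS))

Answer: after 2 steps: K(SK(KS))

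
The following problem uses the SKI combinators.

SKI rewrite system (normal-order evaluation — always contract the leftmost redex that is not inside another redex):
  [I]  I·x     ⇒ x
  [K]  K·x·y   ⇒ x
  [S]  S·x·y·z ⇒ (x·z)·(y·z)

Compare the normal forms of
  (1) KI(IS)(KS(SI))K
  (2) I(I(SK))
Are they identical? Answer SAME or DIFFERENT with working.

Term A:
  start: KI(IS)(KS(SI))K
  [1] I(KS(SI))K
  [2] KS(SI)K
  [3] SK

Term B:
  start: I(I(SK))
  [1] I(SK)
  [2] SK

Answer: SAME — A ⇓ SK, B ⇓ SK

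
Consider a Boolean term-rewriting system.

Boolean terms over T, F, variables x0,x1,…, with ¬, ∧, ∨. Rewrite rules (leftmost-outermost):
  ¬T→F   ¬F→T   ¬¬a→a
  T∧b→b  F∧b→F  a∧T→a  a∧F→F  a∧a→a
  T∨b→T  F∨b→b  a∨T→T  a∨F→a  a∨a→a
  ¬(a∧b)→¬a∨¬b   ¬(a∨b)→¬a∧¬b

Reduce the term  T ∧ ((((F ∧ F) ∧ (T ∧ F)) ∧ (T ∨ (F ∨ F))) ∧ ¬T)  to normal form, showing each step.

  start: T ∧ ((((F ∧ F) ∧ (T ∧ F)) ∧ (T ∨ (F ∨ F))) ∧ ¬T)
  step 1: (((F ∧ F) ∧ (T ∧ F)) ∧ (T ∨ (F ∨ F))) ∧ ¬T
  step 2: ((F ∧ (T ∧ F)) ∧ (T ∨ (F ∨ F))) ∧ ¬T
  step 3: (F ∧ (T ∨ (F ∨ F))) ∧ ¬T
  step 4: F ∧ ¬T
  step 5: F

Answer: normal form = F  (in 5 steps)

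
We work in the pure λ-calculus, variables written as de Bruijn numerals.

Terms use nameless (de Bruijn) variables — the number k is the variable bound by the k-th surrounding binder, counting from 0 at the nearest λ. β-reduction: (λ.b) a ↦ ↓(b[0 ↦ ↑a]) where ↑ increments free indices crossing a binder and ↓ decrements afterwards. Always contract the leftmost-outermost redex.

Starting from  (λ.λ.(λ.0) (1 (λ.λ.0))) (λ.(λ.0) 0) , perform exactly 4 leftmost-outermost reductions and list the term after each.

  start: (λ.λ.(λ.0) (1 (λ.λ.0))) (λ.(λ.0) 0)
  step 1: λ.(λ.0) ((λ.(λ.0) 0) (λ.λ.0))
  step 2: λ.(λ.(λ.0) 0) (λ.λ.0)
  step 3: λ.(λ.0) (λ.λ.0)
  step 4: λ.λ.λ.0

Answer: after 4 steps: λ.λ.λ.0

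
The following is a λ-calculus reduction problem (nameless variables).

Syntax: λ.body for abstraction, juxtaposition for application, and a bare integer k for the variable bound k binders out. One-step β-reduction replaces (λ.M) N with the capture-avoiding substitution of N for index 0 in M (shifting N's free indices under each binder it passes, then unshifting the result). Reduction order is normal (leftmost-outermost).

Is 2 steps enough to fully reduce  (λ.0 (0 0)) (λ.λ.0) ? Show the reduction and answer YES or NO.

Answer: YES — reaches normal form λ.0 in 2 ≤ 2 steps

Derivation:
  start: (λ.0 (0 0)) (λ.λ.0)
  [1] (λ.λ.0) ((λ.λ.0) (λ.λ.0))
  [2] λ.0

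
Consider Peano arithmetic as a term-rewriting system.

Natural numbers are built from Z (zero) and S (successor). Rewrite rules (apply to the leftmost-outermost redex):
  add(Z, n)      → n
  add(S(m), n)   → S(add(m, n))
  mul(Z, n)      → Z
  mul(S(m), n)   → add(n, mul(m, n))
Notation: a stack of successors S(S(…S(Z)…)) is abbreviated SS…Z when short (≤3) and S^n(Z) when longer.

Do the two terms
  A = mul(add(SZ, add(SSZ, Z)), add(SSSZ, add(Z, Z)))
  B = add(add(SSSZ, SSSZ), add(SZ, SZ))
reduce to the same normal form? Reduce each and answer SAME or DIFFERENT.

Term A:
  start: mul(add(SZ, add(SSZ, Z)), add(SSSZ, add(Z, Z)))
  step 1: mul(S(add(Z, add(SSZ, Z))), add(SSSZ, add(Z, Z)))
  step 2: add(add(SSSZ, add(Z, Z)), mul(add(Z, add(SSZ, Z)), add(SSSZ, add(Z, Z))))
  step 3: add(S(add(SSZ, add(Z, Z))), mul(add(Z, add(SSZ, Z)), add(SSSZ, add(Z, Z))))
  step 4: S(add(add(SSZ, add(Z, Z)), mul(add(Z, add(SSZ, Z)), add(SSSZ, add(Z, Z)))))
  step 5: S(add(S(add(SZ, add(Z, Z))), mul(add(Z, add(SSZ, Z)), add(SSSZ, add(Z, Z)))))
  step 6: S(S(add(add(SZ, add(Z, Z)), mul(add(Z, add(SSZ, Z)), add(SSSZ, add(Z, Z))))))
  step 7: S(S(add(S(add(Z, add(Z, Z))), mul(add(Z, add(SSZ, Z)), add(SSSZ, add(Z, Z))))))
  step 8: S(S(S(add(add(Z, add(Z, Z)), mul(add(Z, add(SSZ, Z)), add(SSSZ, add(Z, Z)))))))
  step 9: S(S(S(add(add(Z, Z), mul(add(Z, add(SSZ, Z)), add(SSSZ, add(Z, Z)))))))
  step 10: S(S(S(add(Z, mul(add(Z, add(SSZ, Z)), add(SSSZ, add(Z, Z)))))))
  step 11: S(S(S(mul(add(Z, add(SSZ, Z)), add(SSSZ, add(Z, Z))))))
  step 12: S(S(S(mul(add(SSZ, Z), add(SSSZ, add(Z, Z))))))
  step 13: S(S(S(mul(S(add(SZ, Z)), add(SSSZ, add(Z, Z))))))
  step 14: S(S(S(add(add(SSSZ, add(Z, Z)), mul(add(SZ, Z), add(SSSZ, add(Z, Z)))))))
  step 15: S(S(S(add(S(add(SSZ, add(Z, Z))), mul(add(SZ, Z), add(SSSZ, add(Z, Z)))))))
  step 16: S(S(S(S(add(add(SSZ, add(Z, Z)), mul(add(SZ, Z), add(SSSZ, add(Z, Z))))))))
  step 17: S(S(S(S(add(S(add(SZ, add(Z, Z))), mul(add(SZ, Z), add(SSSZ, add(Z, Z))))))))
  step 18: S(S(S(S(S(add(add(SZ, add(Z, Z)), mul(add(SZ, Z), add(SSSZ, add(Z, Z)))))))))
  step 19: S(S(S(S(S(add(S(add(Z, add(Z, Z))), mul(add(SZ, Z), add(SSSZ, add(Z, Z)))))))))
  step 20: S(S(S(S(S(S(add(add(Z, add(Z, Z)), mul(add(SZ, Z), add(SSSZ, add(Z, Z))))))))))
  step 21: S(S(S(S(S(S(add(add(Z, Z), mul(add(SZ, Z), add(SSSZ, add(Z, Z))))))))))
  step 22: S(S(S(S(S(S(add(Z, mul(add(SZ, Z), add(SSSZ, add(Z, Z))))))))))
  step 23: S(S(S(S(S(S(mul(add(SZ, Z), add(SSSZ, add(Z, Z)))))))))
  step 24: S(S(S(S(S(S(mul(S(add(Z, Z)), add(SSSZ, add(Z, Z)))))))))
  step 25: S(S(S(S(S(S(add(add(SSSZ, add(Z, Z)), mul(add(Z, Z), add(SSSZ, add(Z, Z))))))))))
  step 26: S(S(S(S(S(S(add(S(add(SSZ, add(Z, Z))), mul(add(Z, Z), add(SSSZ, add(Z, Z))))))))))
  step 27: S(S(S(S(S(S(S(add(add(SSZ, add(Z, Z)), mul(add(Z, Z), add(SSSZ, add(Z, Z)))))))))))
  step 28: S(S(S(S(S(S(S(add(S(add(SZ, add(Z, Z))), mul(add(Z, Z), add(SSSZ, add(Z, Z)))))))))))
  step 29: S(S(S(S(S(S(S(S(add(add(SZ, add(Z, Z)), mul(add(Z, Z), add(SSSZ, add(Z, Z))))))))))))
  step 30: S(S(S(S(S(S(S(S(add(S(add(Z, add(Z, Z))), mul(add(Z, Z), add(SSSZ, add(Z, Z))))))))))))
  step 31: S(S(S(S(S(S(S(S(S(add(add(Z, add(Z, Z)), mul(add(Z, Z), add(SSSZ, add(Z, Z)))))))))))))
  step 32: S(S(S(S(S(S(S(S(S(add(add(Z, Z), mul(add(Z, Z), add(SSSZ, add(Z, Z)))))))))))))
  step 33: S(S(S(S(S(S(S(S(S(add(Z, mul(add(Z, Z), add(SSSZ, add(Z, Z)))))))))))))
  step 34: S(S(S(S(S(S(S(S(S(mul(add(Z, Z), add(SSSZ, add(Z, Z))))))))))))
  step 35: S(S(S(S(S(S(S(S(S(mul(Z, add(SSSZ, add(Z, Z))))))))))))
  step 36: S^9(Z)

Term B:
  start: add(add(SSSZ, SSSZ), add(SZ, SZ))
  step 1: add(S(add(SSZ, SSSZ)), add(SZ, SZ))
  step 2: S(add(add(SSZ, SSSZ), add(SZ, SZ)))
  step 3: S(add(S(add(SZ, SSSZ)), add(SZ, SZ)))
  step 4: S(S(add(add(SZ, SSSZ), add(SZ, SZ))))
  step 5: S(S(add(S(add(Z, SSSZ)), add(SZ, SZ))))
  step 6: S(S(S(add(add(Z, SSSZ), add(SZ, SZ)))))
  step 7: S(S(S(add(SSSZ, add(SZ, SZ)))))
  step 8: S(S(S(S(add(SSZ, add(SZ, SZ))))))
  step 9: S(S(S(S(S(add(SZ, add(SZ, SZ)))))))
  step 10: S(S(S(S(S(S(add(Z, add(SZ, SZ))))))))
  step 11: S(S(S(S(S(S(add(SZ, SZ)))))))
  step 12: S(S(S(S(S(S(S(add(Z, SZ))))))))
  step 13: S^8(Z)

Answer: DIFFERENT — A ⇓ S^9(Z), B ⇓ S^8(Z)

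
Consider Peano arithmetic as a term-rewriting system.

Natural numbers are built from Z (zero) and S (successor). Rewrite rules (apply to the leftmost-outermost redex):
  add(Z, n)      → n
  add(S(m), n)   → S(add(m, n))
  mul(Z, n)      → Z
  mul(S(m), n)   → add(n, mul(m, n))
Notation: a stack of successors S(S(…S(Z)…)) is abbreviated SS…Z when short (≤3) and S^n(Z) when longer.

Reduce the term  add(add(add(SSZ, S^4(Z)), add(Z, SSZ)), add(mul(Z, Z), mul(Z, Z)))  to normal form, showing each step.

Answer: normal form = S^8(Z)  (in 23 steps)

Derivation:
  start: add(add(add(SSZ, S^4(Z)), add(Z, SSZ)), add(mul(Z, Z), mul(Z, Z)))
  step 1: add(add(S(add(SZ, S^4(Z))), add(Z, SSZ)), add(mul(Z, Z), mul(Z, Z)))
  step 2: add(S(add(add(SZ, S^4(Z)), add(Z, SSZ))), add(mul(Z, Z), mul(Z, Z)))
  step 3: S(add(add(add(SZ, S^4(Z)), add(Z, SSZ)), add(mul(Z, Z), mul(Z, Z))))
  step 4: S(add(add(S(add(Z, S^4(Z))), add(Z, SSZ)), add(mul(Z, Z), mul(Z, Z))))
  step 5: S(add(S(add(add(Z, S^4(Z)), add(Z, SSZ))), add(mul(Z, Z), mul(Z, Z))))
  step 6: S(S(add(add(add(Z, S^4(Z)), add(Z, SSZ)), add(mul(Z, Z), mul(Z, Z)))))
  step 7: S(S(add(add(S^4(Z), add(Z, SSZ)), add(mul(Z, Z), mul(Z, Z)))))
  step 8: S(S(add(S(add(SSSZ, add(Z, SSZ))), add(mul(Z, Z), mul(Z, Z)))))
  step 9: S(S(S(add(add(SSSZ, add(Z, SSZ)), add(mul(Z, Z), mul(Z, Z))))))
  step 10: S(S(S(add(S(add(SSZ, add(Z, SSZ))), add(mul(Z, Z), mul(Z, Z))))))
  step 11: S(S(S(S(add(add(SSZ, add(Z, SSZ)), add(mul(Z, Z), mul(Z, Z)))))))
  step 12: S(S(S(S(add(S(add(SZ, add(Z, SSZ))), add(mul(Z, Z), mul(Z, Z)))))))
  step 13: S(S(S(S(S(add(add(SZ, add(Z, SSZ)), add(mul(Z, Z), mul(Z, Z))))))))
  step 14: S(S(S(S(S(add(S(add(Z, add(Z, SSZ))), add(mul(Z, Z), mul(Z, Z))))))))
  step 15: S(S(S(S(S(S(add(add(Z, add(Z, SSZ)), add(mul(Z, Z), mul(Z, Z)))))))))
  step 16: S(S(S(S(S(S(add(add(Z, SSZ), add(mul(Z, Z), mul(Z, Z)))))))))
  step 17: S(S(S(S(S(S(add(SSZ, add(mul(Z, Z), mul(Z, Z)))))))))
  step 18: S(S(S(S(S(S(S(add(SZ, add(mul(Z, Z), mul(Z, Z))))))))))
  step 19: S(S(S(S(S(S(S(S(add(Z, add(mul(Z, Z), mul(Z, Z)))))))))))
  step 20: S(S(S(S(S(S(S(S(add(mul(Z, Z), mul(Z, Z))))))))))
  step 21: S(S(S(S(S(S(S(S(add(Z, mul(Z, Z))))))))))
  step 22: S(S(S(S(S(S(S(S(mul(Z, Z)))))))))
  step 23: S^8(Z)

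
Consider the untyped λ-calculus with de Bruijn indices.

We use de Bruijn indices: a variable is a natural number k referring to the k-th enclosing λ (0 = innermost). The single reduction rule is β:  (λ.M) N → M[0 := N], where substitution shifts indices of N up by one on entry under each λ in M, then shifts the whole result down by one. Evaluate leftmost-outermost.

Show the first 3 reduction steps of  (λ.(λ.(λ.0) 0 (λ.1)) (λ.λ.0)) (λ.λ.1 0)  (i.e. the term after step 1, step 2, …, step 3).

Answer: after 3 steps: (λ.λ.0) (λ.λ.λ.0)

Reduction:
  start: (λ.(λ.(λ.0) 0 (λ.1)) (λ.λ.0)) (λ.λ.1 0)
  step 1: (λ.(λ.0) 0 (λ.1)) (λ.λ.0)
  step 2: (λ.0) (λ.λ.0) (λ.λ.λ.0)
  step 3: (λ.λ.0) (λ.λ.λ.0)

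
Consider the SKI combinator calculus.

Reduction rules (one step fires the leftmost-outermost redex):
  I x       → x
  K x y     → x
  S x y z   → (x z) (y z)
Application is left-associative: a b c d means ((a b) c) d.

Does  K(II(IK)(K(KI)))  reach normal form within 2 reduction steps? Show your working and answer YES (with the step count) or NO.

Answer: NO — after 2 steps the term is K(IK(K(KI))), not yet normal

Derivation:
  start: K(II(IK)(K(KI)))
  step 1: K(I(IK)(K(KI)))
  step 2: K(IK(K(KI)))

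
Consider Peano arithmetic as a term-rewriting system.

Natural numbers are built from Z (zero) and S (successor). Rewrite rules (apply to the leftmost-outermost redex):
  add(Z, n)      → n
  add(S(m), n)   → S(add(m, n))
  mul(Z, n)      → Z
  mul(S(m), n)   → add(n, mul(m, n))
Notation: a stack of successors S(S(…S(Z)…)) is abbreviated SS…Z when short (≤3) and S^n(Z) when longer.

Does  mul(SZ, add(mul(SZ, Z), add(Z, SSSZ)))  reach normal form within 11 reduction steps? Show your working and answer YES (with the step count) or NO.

Answer: YES — reaches normal form SSSZ in 11 ≤ 11 steps

Reduction:
  start: mul(SZ, add(mul(SZ, Z), add(Z, SSSZ)))
  [1] add(add(mul(SZ, Z), add(Z, SSSZ)), mul(Z, add(mul(SZ, Z), add(Z, SSSZ))))
  [2] add(add(add(Z, mul(Z, Z)), add(Z, SSSZ)), mul(Z, add(mul(SZ, Z), add(Z, SSSZ))))
  [3] add(add(mul(Z, Z), add(Z, SSSZ)), mul(Z, add(mul(SZ, Z), add(Z, SSSZ))))
  [4] add(add(Z, add(Z, SSSZ)), mul(Z, add(mul(SZ, Z), add(Z, SSSZ))))
  [5] add(add(Z, SSSZ), mul(Z, add(mul(SZ, Z), add(Z, SSSZ))))
  [6] add(SSSZ, mul(Z, add(mul(SZ, Z), add(Z, SSSZ))))
  [7] S(add(SSZ, mul(Z, add(mul(SZ, Z), add(Z, SSSZ)))))
  [8] S(S(add(SZ, mul(Z, add(mul(SZ, Z), add(Z, SSSZ))))))
  [9] S(S(S(add(Z, mul(Z, add(mul(SZ, Z), add(Z, SSSZ)))))))
  [10] S(S(S(mul(Z, add(mul(SZ, Z), add(Z, SSSZ))))))
  [11] SSSZ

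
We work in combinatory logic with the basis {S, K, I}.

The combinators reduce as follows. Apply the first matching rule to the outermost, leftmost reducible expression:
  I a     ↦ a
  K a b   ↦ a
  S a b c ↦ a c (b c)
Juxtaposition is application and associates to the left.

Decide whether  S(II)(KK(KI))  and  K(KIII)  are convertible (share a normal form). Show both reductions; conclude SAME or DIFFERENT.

Term A:
  start: S(II)(KK(KI))
  [1] SI(KK(KI))
  [2] SIK

Term B:
  start: K(KIII)
  [1] K(II)
  [2] KI

Answer: DIFFERENT — A ⇓ SIK, B ⇓ KI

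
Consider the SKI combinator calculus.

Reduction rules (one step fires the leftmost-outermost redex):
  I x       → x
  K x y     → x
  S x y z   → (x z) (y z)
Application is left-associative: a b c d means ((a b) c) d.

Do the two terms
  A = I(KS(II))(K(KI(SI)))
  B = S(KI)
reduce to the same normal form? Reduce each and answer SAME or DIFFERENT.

Answer: SAME — A ⇓ S(KI), B ⇓ S(KI)

Reduction:
Term A:
  start: I(KS(II))(K(KI(SI)))
  →1  KS(II)(K(KI(SI)))
  →2  S(K(KI(SI)))
  →3  S(KI)

Term B:
  start: S(KI)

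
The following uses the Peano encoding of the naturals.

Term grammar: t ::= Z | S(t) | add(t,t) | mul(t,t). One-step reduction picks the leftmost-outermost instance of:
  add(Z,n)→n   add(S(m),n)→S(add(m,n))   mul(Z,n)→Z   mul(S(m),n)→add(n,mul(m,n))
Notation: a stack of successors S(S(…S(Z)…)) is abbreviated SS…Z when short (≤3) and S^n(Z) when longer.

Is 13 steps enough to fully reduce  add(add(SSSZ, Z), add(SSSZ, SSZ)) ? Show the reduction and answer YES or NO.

Answer: YES — reaches normal form S^8(Z) in 12 ≤ 13 steps

Derivation:
  start: add(add(SSSZ, Z), add(SSSZ, SSZ))
  [1] add(S(add(SSZ, Z)), add(SSSZ, SSZ))
  [2] S(add(add(SSZ, Z), add(SSSZ, SSZ)))
  [3] S(add(S(add(SZ, Z)), add(SSSZ, SSZ)))
  [4] S(S(add(add(SZ, Z), add(SSSZ, SSZ))))
  [5] S(S(add(S(add(Z, Z)), add(SSSZ, SSZ))))
  [6] S(S(S(add(add(Z, Z), add(SSSZ, SSZ)))))
  [7] S(S(S(add(Z, add(SSSZ, SSZ)))))
  [8] S(S(S(add(SSSZ, SSZ))))
  [9] S(S(S(S(add(SSZ, SSZ)))))
  [10] S(S(S(S(S(add(SZ, SSZ))))))
  [11] S(S(S(S(S(S(add(Z, SSZ)))))))
  [12] S^8(Z)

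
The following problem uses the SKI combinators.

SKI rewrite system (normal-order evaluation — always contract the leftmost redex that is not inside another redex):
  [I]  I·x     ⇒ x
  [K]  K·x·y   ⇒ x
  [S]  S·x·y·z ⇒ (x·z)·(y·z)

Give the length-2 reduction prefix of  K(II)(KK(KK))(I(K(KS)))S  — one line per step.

Answer: after 2 steps: I(I(K(KS)))S

Derivation:
  start: K(II)(KK(KK))(I(K(KS)))S
  →1  II(I(K(KS)))S
  →2  I(I(K(KS)))S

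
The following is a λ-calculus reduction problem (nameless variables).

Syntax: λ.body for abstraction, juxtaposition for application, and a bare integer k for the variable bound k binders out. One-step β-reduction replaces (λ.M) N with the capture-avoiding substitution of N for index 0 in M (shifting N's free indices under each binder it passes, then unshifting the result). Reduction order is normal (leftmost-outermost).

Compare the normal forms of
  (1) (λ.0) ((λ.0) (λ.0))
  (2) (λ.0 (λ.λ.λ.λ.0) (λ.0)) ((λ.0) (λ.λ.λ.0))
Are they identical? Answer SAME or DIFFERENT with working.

Answer: SAME — A ⇓ λ.0, B ⇓ λ.0

Working:
Term A:
  start: (λ.0) ((λ.0) (λ.0))
  [1] (λ.0) (λ.0)
  [2] λ.0

Term B:
  start: (λ.0 (λ.λ.λ.λ.0) (λ.0)) ((λ.0) (λ.λ.λ.0))
  [1] (λ.0) (λ.λ.λ.0) (λ.λ.λ.λ.0) (λ.0)
  [2] (λ.λ.λ.0) (λ.λ.λ.λ.0) (λ.0)
  [3] (λ.λ.0) (λ.0)
  [4] λ.0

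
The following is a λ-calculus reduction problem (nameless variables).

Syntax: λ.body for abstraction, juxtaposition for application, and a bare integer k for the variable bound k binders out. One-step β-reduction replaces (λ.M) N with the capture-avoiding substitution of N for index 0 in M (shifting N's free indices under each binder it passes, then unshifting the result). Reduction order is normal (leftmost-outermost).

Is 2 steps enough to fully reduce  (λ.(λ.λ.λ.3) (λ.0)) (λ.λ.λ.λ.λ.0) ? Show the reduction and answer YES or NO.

  start: (λ.(λ.λ.λ.3) (λ.0)) (λ.λ.λ.λ.λ.0)
  →1  (λ.λ.λ.λ.λ.λ.λ.λ.0) (λ.0)
  →2  λ.λ.λ.λ.λ.λ.λ.0

Answer: YES — reaches normal form λ.λ.λ.λ.λ.λ.λ.0 in 2 ≤ 2 steps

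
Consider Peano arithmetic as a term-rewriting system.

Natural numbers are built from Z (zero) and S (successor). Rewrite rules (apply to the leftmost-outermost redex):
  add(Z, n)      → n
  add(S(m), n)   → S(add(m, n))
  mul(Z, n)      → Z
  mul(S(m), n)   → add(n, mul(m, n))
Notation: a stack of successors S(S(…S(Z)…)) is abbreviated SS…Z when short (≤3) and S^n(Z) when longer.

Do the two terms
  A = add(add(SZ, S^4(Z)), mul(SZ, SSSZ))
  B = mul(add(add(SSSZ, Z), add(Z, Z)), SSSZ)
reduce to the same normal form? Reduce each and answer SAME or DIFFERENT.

Term A:
  start: add(add(SZ, S^4(Z)), mul(SZ, SSSZ))
  [1] add(S(add(Z, S^4(Z))), mul(SZ, SSSZ))
  [2] S(add(add(Z, S^4(Z)), mul(SZ, SSSZ)))
  [3] S(add(S^4(Z), mul(SZ, SSSZ)))
  [4] S(S(add(SSSZ, mul(SZ, SSSZ))))
  [5] S(S(S(add(SSZ, mul(SZ, SSSZ)))))
  [6] S(S(S(S(add(SZ, mul(SZ, SSSZ))))))
  [7] S(S(S(S(S(add(Z, mul(SZ, SSSZ)))))))
  [8] S(S(S(S(S(mul(SZ, SSSZ))))))
  [9] S(S(S(S(S(add(SSSZ, mul(Z, SSSZ)))))))
  [10] S(S(S(S(S(S(add(SSZ, mul(Z, SSSZ))))))))
  [11] S(S(S(S(S(S(S(add(SZ, mul(Z, SSSZ)))))))))
  [12] S(S(S(S(S(S(S(S(add(Z, mul(Z, SSSZ))))))))))
  [13] S(S(S(S(S(S(S(S(mul(Z, SSSZ)))))))))
  [14] S^8(Z)

Term B:
  start: mul(add(add(SSSZ, Z), add(Z, Z)), SSSZ)
  [1] mul(add(S(add(SSZ, Z)), add(Z, Z)), SSSZ)
  [2] mul(S(add(add(SSZ, Z), add(Z, Z))), SSSZ)
  [3] add(SSSZ, mul(add(add(SSZ, Z), add(Z, Z)), SSSZ))
  [4] S(add(SSZ, mul(add(add(SSZ, Z), add(Z, Z)), SSSZ)))
  [5] S(S(add(SZ, mul(add(add(SSZ, Z), add(Z, Z)), SSSZ))))
  [6] S(S(S(add(Z, mul(add(add(SSZ, Z), add(Z, Z)), SSSZ)))))
  [7] S(S(S(mul(add(add(SSZ, Z), add(Z, Z)), SSSZ))))
  [8] S(S(S(mul(add(S(add(SZ, Z)), add(Z, Z)), SSSZ))))
  [9] S(S(S(mul(S(add(add(SZ, Z), add(Z, Z))), SSSZ))))
  [10] S(S(S(add(SSSZ, mul(add(add(SZ, Z), add(Z, Z)), SSSZ)))))
  [11] S(S(S(S(add(SSZ, mul(add(add(SZ, Z), add(Z, Z)), SSSZ))))))
  [12] S(S(S(S(S(add(SZ, mul(add(add(SZ, Z), add(Z, Z)), SSSZ)))))))
  [13] S(S(S(S(S(S(add(Z, mul(add(add(SZ, Z), add(Z, Z)), SSSZ))))))))
  [14] S(S(S(S(S(S(mul(add(add(SZ, Z), add(Z, Z)), SSSZ)))))))
  [15] S(S(S(S(S(S(mul(add(S(add(Z, Z)), add(Z, Z)), SSSZ)))))))
  [16] S(S(S(S(S(S(mul(S(add(add(Z, Z), add(Z, Z))), SSSZ)))))))
  [17] S(S(S(S(S(S(add(SSSZ, mul(add(add(Z, Z), add(Z, Z)), SSSZ))))))))
  [18] S(S(S(S(S(S(S(add(SSZ, mul(add(add(Z, Z), add(Z, Z)), SSSZ)))))))))
  [19] S(S(S(S(S(S(S(S(add(SZ, mul(add(add(Z, Z), add(Z, Z)), SSSZ))))))))))
  [20] S(S(S(S(S(S(S(S(S(add(Z, mul(add(add(Z, Z), add(Z, Z)), SSSZ)))))))))))
  [21] S(S(S(S(S(S(S(S(S(mul(add(add(Z, Z), add(Z, Z)), SSSZ))))))))))
  [22] S(S(S(S(S(S(S(S(S(mul(add(Z, add(Z, Z)), SSSZ))))))))))
  [23] S(S(S(S(S(S(S(S(S(mul(add(Z, Z), SSSZ))))))))))
  [24] S(S(S(S(S(S(S(S(S(mul(Z, SSSZ))))))))))
  [25] S^9(Z)

Answer: DIFFERENT — A ⇓ S^8(Z), B ⇓ S^9(Z)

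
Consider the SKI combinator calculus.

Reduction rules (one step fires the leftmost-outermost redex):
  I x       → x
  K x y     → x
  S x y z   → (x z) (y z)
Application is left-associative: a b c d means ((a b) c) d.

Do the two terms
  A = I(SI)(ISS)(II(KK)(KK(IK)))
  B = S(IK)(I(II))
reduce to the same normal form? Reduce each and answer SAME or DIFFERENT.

Answer: DIFFERENT — A ⇓ K(SSK), B ⇓ SKI

Working:
Term A:
  start: I(SI)(ISS)(II(KK)(KK(IK)))
  step 1: SI(ISS)(II(KK)(KK(IK)))
  step 2: I(II(KK)(KK(IK)))(ISS(II(KK)(KK(IK))))
  step 3: II(KK)(KK(IK))(ISS(II(KK)(KK(IK))))
  step 4: I(KK)(KK(IK))(ISS(II(KK)(KK(IK))))
  step 5: KK(KK(IK))(ISS(II(KK)(KK(IK))))
  step 6: K(ISS(II(KK)(KK(IK))))
  step 7: K(SS(II(KK)(KK(IK))))
  step 8: K(SS(I(KK)(KK(IK))))
  step 9: K(SS(KK(KK(IK))))
  step 10: K(SSK)

Term B:
  start: S(IK)(I(II))
  step 1: SK(I(II))
  step 2: SK(II)
  step 3: SKI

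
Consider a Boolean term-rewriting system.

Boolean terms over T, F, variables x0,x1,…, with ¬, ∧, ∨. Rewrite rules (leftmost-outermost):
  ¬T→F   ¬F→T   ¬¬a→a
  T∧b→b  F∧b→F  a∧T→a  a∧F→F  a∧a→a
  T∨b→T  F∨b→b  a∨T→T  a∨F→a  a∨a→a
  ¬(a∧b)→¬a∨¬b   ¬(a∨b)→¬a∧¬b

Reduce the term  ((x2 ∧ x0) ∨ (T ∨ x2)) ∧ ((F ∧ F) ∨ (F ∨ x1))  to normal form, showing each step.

  start: ((x2 ∧ x0) ∨ (T ∨ x2)) ∧ ((F ∧ F) ∨ (F ∨ x1))
  [1] ((x2 ∧ x0) ∨ T) ∧ ((F ∧ F) ∨ (F ∨ x1))
  [2] T ∧ ((F ∧ F) ∨ (F ∨ x1))
  [3] (F ∧ F) ∨ (F ∨ x1)
  [4] F ∨ (F ∨ x1)
  [5] F ∨ x1
  [6] x1

Answer: normal form = x1  (in 6 steps)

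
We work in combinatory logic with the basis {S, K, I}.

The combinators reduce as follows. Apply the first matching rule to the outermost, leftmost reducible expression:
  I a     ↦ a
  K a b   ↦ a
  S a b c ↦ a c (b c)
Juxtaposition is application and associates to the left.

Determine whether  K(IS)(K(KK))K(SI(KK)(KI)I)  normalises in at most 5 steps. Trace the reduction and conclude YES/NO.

Answer: NO — after 5 steps the term is SK(II), not yet normal

Derivation:
  start: K(IS)(K(KK))K(SI(KK)(KI)I)
  →1  ISK(SI(KK)(KI)I)
  →2  SK(SI(KK)(KI)I)
  →3  SK(I(KI)(KK(KI))I)
  →4  SK(KI(KK(KI))I)
  →5  SK(II)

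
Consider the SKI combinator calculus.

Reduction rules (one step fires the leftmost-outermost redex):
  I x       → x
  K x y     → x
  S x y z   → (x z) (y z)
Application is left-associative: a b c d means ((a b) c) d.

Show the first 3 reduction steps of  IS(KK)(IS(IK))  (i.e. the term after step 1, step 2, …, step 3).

  start: IS(KK)(IS(IK))
  step 1: S(KK)(IS(IK))
  step 2: S(KK)(S(IK))
  step 3: S(KK)(SK)

Answer: after 3 steps: S(KK)(SK)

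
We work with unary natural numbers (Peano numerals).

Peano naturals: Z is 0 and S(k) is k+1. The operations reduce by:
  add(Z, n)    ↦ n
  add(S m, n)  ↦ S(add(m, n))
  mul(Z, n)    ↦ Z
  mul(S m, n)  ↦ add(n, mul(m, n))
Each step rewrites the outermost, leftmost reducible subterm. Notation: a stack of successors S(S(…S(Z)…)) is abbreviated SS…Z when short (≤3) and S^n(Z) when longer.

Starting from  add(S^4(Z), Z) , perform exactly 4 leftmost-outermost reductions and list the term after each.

  start: add(S^4(Z), Z)
  →1  S(add(SSSZ, Z))
  →2  S(S(add(SSZ, Z)))
  →3  S(S(S(add(SZ, Z))))
  →4  S(S(S(S(add(Z, Z)))))

Answer: after 4 steps: S(S(S(S(add(Z, Z)))))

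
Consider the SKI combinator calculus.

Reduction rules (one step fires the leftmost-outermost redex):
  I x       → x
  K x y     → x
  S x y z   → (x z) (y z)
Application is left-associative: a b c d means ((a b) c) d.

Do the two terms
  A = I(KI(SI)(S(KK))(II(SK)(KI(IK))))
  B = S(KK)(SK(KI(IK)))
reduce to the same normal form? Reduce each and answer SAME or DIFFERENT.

Term A:
  start: I(KI(SI)(S(KK))(II(SK)(KI(IK))))
  →1  KI(SI)(S(KK))(II(SK)(KI(IK)))
  →2  I(S(KK))(II(SK)(KI(IK)))
  →3  S(KK)(II(SK)(KI(IK)))
  →4  S(KK)(I(SK)(KI(IK)))
  →5  S(KK)(SK(KI(IK)))
  →6  S(KK)(SKI)

Term B:
  start: S(KK)(SK(KI(IK)))
  →1  S(KK)(SKI)

Answer: SAME — A ⇓ S(KK)(SKI), B ⇓ S(KK)(SKI)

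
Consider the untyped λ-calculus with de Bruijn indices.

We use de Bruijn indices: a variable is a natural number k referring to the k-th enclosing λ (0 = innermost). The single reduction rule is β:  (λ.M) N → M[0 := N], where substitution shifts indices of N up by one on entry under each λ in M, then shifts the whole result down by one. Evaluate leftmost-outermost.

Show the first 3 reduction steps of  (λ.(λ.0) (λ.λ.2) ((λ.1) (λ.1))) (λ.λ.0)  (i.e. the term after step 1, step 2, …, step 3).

Answer: after 3 steps: λ.λ.λ.0

Working:
  start: (λ.(λ.0) (λ.λ.2) ((λ.1) (λ.1))) (λ.λ.0)
  step 1: (λ.0) (λ.λ.λ.λ.0) ((λ.λ.λ.0) (λ.λ.λ.0))
  step 2: (λ.λ.λ.λ.0) ((λ.λ.λ.0) (λ.λ.λ.0))
  step 3: λ.λ.λ.0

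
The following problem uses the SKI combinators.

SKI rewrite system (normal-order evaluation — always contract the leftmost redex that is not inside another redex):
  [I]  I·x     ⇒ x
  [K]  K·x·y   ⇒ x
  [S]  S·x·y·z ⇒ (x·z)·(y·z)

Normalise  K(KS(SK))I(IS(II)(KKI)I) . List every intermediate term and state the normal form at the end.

  start: K(KS(SK))I(IS(II)(KKI)I)
  [1] KS(SK)(IS(II)(KKI)I)
  [2] S(IS(II)(KKI)I)
  [3] S(S(II)(KKI)I)
  [4] S(III(KKII))
  [5] S(II(KKII))
  [6] S(I(KKII))
  [7] S(KKII)
  [8] S(KI)

Answer: normal form = S(KI)  (in 8 steps)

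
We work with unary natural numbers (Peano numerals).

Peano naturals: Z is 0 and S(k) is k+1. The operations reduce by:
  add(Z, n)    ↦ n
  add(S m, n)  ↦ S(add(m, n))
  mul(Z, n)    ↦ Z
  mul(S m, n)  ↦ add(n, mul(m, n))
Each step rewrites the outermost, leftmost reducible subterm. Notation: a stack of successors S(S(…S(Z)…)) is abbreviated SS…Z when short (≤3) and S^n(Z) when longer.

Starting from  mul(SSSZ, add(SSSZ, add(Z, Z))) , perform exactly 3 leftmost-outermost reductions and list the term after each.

Answer: after 3 steps: S(add(add(SSZ, add(Z, Z)), mul(SSZ, add(SSSZ, add(Z, Z)))))

Derivation:
  start: mul(SSSZ, add(SSSZ, add(Z, Z)))
  →1  add(add(SSSZ, add(Z, Z)), mul(SSZ, add(SSSZ, add(Z, Z))))
  →2  add(S(add(SSZ, add(Z, Z))), mul(SSZ, add(SSSZ, add(Z, Z))))
  →3  S(add(add(SSZ, add(Z, Z)), mul(SSZ, add(SSSZ, add(Z, Z)))))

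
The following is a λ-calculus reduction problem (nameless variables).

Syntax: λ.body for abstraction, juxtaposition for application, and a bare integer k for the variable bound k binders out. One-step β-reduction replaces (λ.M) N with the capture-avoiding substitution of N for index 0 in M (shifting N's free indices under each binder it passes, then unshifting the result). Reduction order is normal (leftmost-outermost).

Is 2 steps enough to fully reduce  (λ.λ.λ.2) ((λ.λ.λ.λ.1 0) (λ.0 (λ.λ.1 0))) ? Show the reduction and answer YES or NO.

  start: (λ.λ.λ.2) ((λ.λ.λ.λ.1 0) (λ.0 (λ.λ.1 0)))
  →1  λ.λ.(λ.λ.λ.λ.1 0) (λ.0 (λ.λ.1 0))
  →2  λ.λ.λ.λ.λ.1 0

Answer: YES — reaches normal form λ.λ.λ.λ.λ.1 0 in 2 ≤ 2 steps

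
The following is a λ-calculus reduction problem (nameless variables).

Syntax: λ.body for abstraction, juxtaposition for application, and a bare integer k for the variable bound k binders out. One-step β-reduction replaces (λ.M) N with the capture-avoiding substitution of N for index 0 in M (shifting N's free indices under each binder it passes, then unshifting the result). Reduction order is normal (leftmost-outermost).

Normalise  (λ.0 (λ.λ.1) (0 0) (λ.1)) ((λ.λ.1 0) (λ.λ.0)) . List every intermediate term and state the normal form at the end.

  start: (λ.0 (λ.λ.1) (0 0) (λ.1)) ((λ.λ.1 0) (λ.λ.0))
  →1  (λ.λ.1 0) (λ.λ.0) (λ.λ.1) ((λ.λ.1 0) (λ.λ.0) ((λ.λ.1 0) (λ.λ.0))) (λ.(λ.λ.1 0) (λ.λ.0))
  →2  (λ.(λ.λ.0) 0) (λ.λ.1) ((λ.λ.1 0) (λ.λ.0) ((λ.λ.1 0) (λ.λ.0))) (λ.(λ.λ.1 0) (λ.λ.0))
  →3  (λ.λ.0) (λ.λ.1) ((λ.λ.1 0) (λ.λ.0) ((λ.λ.1 0) (λ.λ.0))) (λ.(λ.λ.1 0) (λ.λ.0))
  →4  (λ.0) ((λ.λ.1 0) (λ.λ.0) ((λ.λ.1 0) (λ.λ.0))) (λ.(λ.λ.1 0) (λ.λ.0))
  →5  (λ.λ.1 0) (λ.λ.0) ((λ.λ.1 0) (λ.λ.0)) (λ.(λ.λ.1 0) (λ.λ.0))
  →6  (λ.(λ.λ.0) 0) ((λ.λ.1 0) (λ.λ.0)) (λ.(λ.λ.1 0) (λ.λ.0))
  →7  (λ.λ.0) ((λ.λ.1 0) (λ.λ.0)) (λ.(λ.λ.1 0) (λ.λ.0))
  →8  (λ.0) (λ.(λ.λ.1 0) (λ.λ.0))
  →9  λ.(λ.λ.1 0) (λ.λ.0)
  →10  λ.λ.(λ.λ.0) 0
  →11  λ.λ.λ.0

Answer: normal form = λ.λ.λ.0  (in 11 steps)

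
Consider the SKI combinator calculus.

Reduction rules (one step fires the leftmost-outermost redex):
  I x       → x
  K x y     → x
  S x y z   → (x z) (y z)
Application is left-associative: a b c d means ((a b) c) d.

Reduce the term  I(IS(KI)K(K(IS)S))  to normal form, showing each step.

Answer: normal form = KS  (in 7 steps)

Derivation:
  start: I(IS(KI)K(K(IS)S))
  step 1: IS(KI)K(K(IS)S)
  step 2: S(KI)K(K(IS)S)
  step 3: KI(K(IS)S)(K(K(IS)S))
  step 4: I(K(K(IS)S))
  step 5: K(K(IS)S)
  step 6: K(IS)
  step 7: KS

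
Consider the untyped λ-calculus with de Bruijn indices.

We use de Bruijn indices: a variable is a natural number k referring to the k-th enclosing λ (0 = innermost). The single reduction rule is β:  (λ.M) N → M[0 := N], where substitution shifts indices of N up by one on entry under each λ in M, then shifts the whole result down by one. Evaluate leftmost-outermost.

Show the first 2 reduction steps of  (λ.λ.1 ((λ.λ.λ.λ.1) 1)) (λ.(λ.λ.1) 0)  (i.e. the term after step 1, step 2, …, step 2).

Answer: after 2 steps: λ.(λ.λ.1) ((λ.λ.λ.λ.1) (λ.(λ.λ.1) 0))

Derivation:
  start: (λ.λ.1 ((λ.λ.λ.λ.1) 1)) (λ.(λ.λ.1) 0)
  →1  λ.(λ.(λ.λ.1) 0) ((λ.λ.λ.λ.1) (λ.(λ.λ.1) 0))
  →2  λ.(λ.λ.1) ((λ.λ.λ.λ.1) (λ.(λ.λ.1) 0))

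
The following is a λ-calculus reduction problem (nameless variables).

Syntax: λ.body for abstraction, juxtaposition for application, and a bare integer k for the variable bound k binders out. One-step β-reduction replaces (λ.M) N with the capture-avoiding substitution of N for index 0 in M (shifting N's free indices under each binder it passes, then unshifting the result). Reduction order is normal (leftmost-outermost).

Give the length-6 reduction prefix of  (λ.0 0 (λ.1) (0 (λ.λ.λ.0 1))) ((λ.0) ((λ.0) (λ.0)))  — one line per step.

Answer: after 6 steps: (λ.0) (λ.(λ.0) ((λ.0) (λ.0))) ((λ.0) ((λ.0) (λ.0)) (λ.λ.λ.0 1))

Derivation:
  start: (λ.0 0 (λ.1) (0 (λ.λ.λ.0 1))) ((λ.0) ((λ.0) (λ.0)))
  [1] (λ.0) ((λ.0) (λ.0)) ((λ.0) ((λ.0) (λ.0))) (λ.(λ.0) ((λ.0) (λ.0))) ((λ.0) ((λ.0) (λ.0)) (λ.λ.λ.0 1))
  [2] (λ.0) (λ.0) ((λ.0) ((λ.0) (λ.0))) (λ.(λ.0) ((λ.0) (λ.0))) ((λ.0) ((λ.0) (λ.0)) (λ.λ.λ.0 1))
  [3] (λ.0) ((λ.0) ((λ.0) (λ.0))) (λ.(λ.0) ((λ.0) (λ.0))) ((λ.0) ((λ.0) (λ.0)) (λ.λ.λ.0 1))
  [4] (λ.0) ((λ.0) (λ.0)) (λ.(λ.0) ((λ.0) (λ.0))) ((λ.0) ((λ.0) (λ.0)) (λ.λ.λ.0 1))
  [5] (λ.0) (λ.0) (λ.(λ.0) ((λ.0) (λ.0))) ((λ.0) ((λ.0) (λ.0)) (λ.λ.λ.0 1))
  [6] (λ.0) (λ.(λ.0) ((λ.0) (λ.0))) ((λ.0) ((λ.0) (λ.0)) (λ.λ.λ.0 1))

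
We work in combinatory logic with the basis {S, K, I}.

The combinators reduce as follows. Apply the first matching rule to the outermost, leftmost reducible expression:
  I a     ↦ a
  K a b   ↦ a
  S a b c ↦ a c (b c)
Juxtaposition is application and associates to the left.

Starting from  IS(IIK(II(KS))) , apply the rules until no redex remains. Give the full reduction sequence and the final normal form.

  start: IS(IIK(II(KS)))
  →1  S(IIK(II(KS)))
  →2  S(IK(II(KS)))
  →3  S(K(II(KS)))
  →4  S(K(I(KS)))
  →5  S(K(KS))

Answer: normal form = S(K(KS))  (in 5 steps)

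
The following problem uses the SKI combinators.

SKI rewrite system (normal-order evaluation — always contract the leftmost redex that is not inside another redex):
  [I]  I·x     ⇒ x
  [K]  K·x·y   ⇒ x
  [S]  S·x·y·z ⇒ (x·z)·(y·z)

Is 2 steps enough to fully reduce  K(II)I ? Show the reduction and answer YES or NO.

Answer: YES — reaches normal form I in 2 ≤ 2 steps

Working:
  start: K(II)I
  →1  II
  →2  I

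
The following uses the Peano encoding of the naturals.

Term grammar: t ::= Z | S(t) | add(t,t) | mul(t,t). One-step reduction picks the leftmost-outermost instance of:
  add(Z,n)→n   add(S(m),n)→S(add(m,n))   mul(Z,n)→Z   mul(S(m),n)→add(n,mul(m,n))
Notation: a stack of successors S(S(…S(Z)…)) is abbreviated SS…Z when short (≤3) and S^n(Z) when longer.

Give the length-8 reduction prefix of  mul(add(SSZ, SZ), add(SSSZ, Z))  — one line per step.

Answer: after 8 steps: S(S(S(add(add(Z, Z), mul(add(SZ, SZ), add(SSSZ, Z))))))

Reduction:
  start: mul(add(SSZ, SZ), add(SSSZ, Z))
  →1  mul(S(add(SZ, SZ)), add(SSSZ, Z))
  →2  add(add(SSSZ, Z), mul(add(SZ, SZ), add(SSSZ, Z)))
  →3  add(S(add(SSZ, Z)), mul(add(SZ, SZ), add(SSSZ, Z)))
  →4  S(add(add(SSZ, Z), mul(add(SZ, SZ), add(SSSZ, Z))))
  →5  S(add(S(add(SZ, Z)), mul(add(SZ, SZ), add(SSSZ, Z))))
  →6  S(S(add(add(SZ, Z), mul(add(SZ, SZ), add(SSSZ, Z)))))
  →7  S(S(add(S(add(Z, Z)), mul(add(SZ, SZ), add(SSSZ, Z)))))
  →8  S(S(S(add(add(Z, Z), mul(add(SZ, SZ), add(SSSZ, Z))))))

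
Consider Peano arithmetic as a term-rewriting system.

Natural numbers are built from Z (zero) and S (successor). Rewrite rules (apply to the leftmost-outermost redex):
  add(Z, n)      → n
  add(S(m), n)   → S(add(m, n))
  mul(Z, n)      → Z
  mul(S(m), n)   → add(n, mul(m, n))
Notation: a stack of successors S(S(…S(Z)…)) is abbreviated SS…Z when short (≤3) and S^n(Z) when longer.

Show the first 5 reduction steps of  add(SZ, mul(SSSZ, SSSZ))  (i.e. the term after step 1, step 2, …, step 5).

  start: add(SZ, mul(SSSZ, SSSZ))
  [1] S(add(Z, mul(SSSZ, SSSZ)))
  [2] S(mul(SSSZ, SSSZ))
  [3] S(add(SSSZ, mul(SSZ, SSSZ)))
  [4] S(S(add(SSZ, mul(SSZ, SSSZ))))
  [5] S(S(S(add(SZ, mul(SSZ, SSSZ)))))

Answer: after 5 steps: S(S(S(add(SZ, mul(SSZ, SSSZ)))))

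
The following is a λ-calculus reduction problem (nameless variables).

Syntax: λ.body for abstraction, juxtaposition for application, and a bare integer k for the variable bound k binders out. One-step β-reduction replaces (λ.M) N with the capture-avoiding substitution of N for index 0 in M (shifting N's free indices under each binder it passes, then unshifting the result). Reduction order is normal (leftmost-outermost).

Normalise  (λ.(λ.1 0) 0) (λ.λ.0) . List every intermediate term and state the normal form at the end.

Answer: normal form = λ.0  (in 3 steps)

Reduction:
  start: (λ.(λ.1 0) 0) (λ.λ.0)
  →1  (λ.(λ.λ.0) 0) (λ.λ.0)
  →2  (λ.λ.0) (λ.λ.0)
  →3  λ.0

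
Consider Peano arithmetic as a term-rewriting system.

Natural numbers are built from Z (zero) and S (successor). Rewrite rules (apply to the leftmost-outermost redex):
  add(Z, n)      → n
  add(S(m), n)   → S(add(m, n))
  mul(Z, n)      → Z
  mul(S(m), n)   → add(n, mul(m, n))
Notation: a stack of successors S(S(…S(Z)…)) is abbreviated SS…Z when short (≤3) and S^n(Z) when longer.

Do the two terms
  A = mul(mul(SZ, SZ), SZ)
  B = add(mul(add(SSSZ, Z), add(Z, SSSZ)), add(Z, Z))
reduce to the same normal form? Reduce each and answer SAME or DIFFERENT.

Answer: DIFFERENT — A ⇓ SZ, B ⇓ S^9(Z)

Working:
Term A:
  start: mul(mul(SZ, SZ), SZ)
  →1  mul(add(SZ, mul(Z, SZ)), SZ)
  →2  mul(S(add(Z, mul(Z, SZ))), SZ)
  →3  add(SZ, mul(add(Z, mul(Z, SZ)), SZ))
  →4  S(add(Z, mul(add(Z, mul(Z, SZ)), SZ)))
  →5  S(mul(add(Z, mul(Z, SZ)), SZ))
  →6  S(mul(mul(Z, SZ), SZ))
  →7  S(mul(Z, SZ))
  →8  SZ

Term B:
  start: add(mul(add(SSSZ, Z), add(Z, SSSZ)), add(Z, Z))
  →1  add(mul(S(add(SSZ, Z)), add(Z, SSSZ)), add(Z, Z))
  →2  add(add(add(Z, SSSZ), mul(add(SSZ, Z), add(Z, SSSZ))), add(Z, Z))
  →3  add(add(SSSZ, mul(add(SSZ, Z), add(Z, SSSZ))), add(Z, Z))
  →4  add(S(add(SSZ, mul(add(SSZ, Z), add(Z, SSSZ)))), add(Z, Z))
  →5  S(add(add(SSZ, mul(add(SSZ, Z), add(Z, SSSZ))), add(Z, Z)))
  →6  S(add(S(add(SZ, mul(add(SSZ, Z), add(Z, SSSZ)))), add(Z, Z)))
  →7  S(S(add(add(SZ, mul(add(SSZ, Z), add(Z, SSSZ))), add(Z, Z))))
  →8  S(S(add(S(add(Z, mul(add(SSZ, Z), add(Z, SSSZ)))), add(Z, Z))))
  →9  S(S(S(add(add(Z, mul(add(SSZ, Z), add(Z, SSSZ))), add(Z, Z)))))
  →10  S(S(S(add(mul(add(SSZ, Z), add(Z, SSSZ)), add(Z, Z)))))
  →11  S(S(S(add(mul(S(add(SZ, Z)), add(Z, SSSZ)), add(Z, Z)))))
  →12  S(S(S(add(add(add(Z, SSSZ), mul(add(SZ, Z), add(Z, SSSZ))), add(Z, Z)))))
  →13  S(S(S(add(add(SSSZ, mul(add(SZ, Z), add(Z, SSSZ))), add(Z, Z)))))
  →14  S(S(S(add(S(add(SSZ, mul(add(SZ, Z), add(Z, SSSZ)))), add(Z, Z)))))
  →15  S(S(S(S(add(add(SSZ, mul(add(SZ, Z), add(Z, SSSZ))), add(Z, Z))))))
  →16  S(S(S(S(add(S(add(SZ, mul(add(SZ, Z), add(Z, SSSZ)))), add(Z, Z))))))
  →17  S(S(S(S(S(add(add(SZ, mul(add(SZ, Z), add(Z, SSSZ))), add(Z, Z)))))))
  →18  S(S(S(S(S(add(S(add(Z, mul(add(SZ, Z), add(Z, SSSZ)))), add(Z, Z)))))))
  →19  S(S(S(S(S(S(add(add(Z, mul(add(SZ, Z), add(Z, SSSZ))), add(Z, Z))))))))
  →20  S(S(S(S(S(S(add(mul(add(SZ, Z), add(Z, SSSZ)), add(Z, Z))))))))
  →21  S(S(S(S(S(S(add(mul(S(add(Z, Z)), add(Z, SSSZ)), add(Z, Z))))))))
  →22  S(S(S(S(S(S(add(add(add(Z, SSSZ), mul(add(Z, Z), add(Z, SSSZ))), add(Z, Z))))))))
  →23  S(S(S(S(S(S(add(add(SSSZ, mul(add(Z, Z), add(Z, SSSZ))), add(Z, Z))))))))
  →24  S(S(S(S(S(S(add(S(add(SSZ, mul(add(Z, Z), add(Z, SSSZ)))), add(Z, Z))))))))
  →25  S(S(S(S(S(S(S(add(add(SSZ, mul(add(Z, Z), add(Z, SSSZ))), add(Z, Z)))))))))
  →26  S(S(S(S(S(S(S(add(S(add(SZ, mul(add(Z, Z), add(Z, SSSZ)))), add(Z, Z)))))))))
  →27  S(S(S(S(S(S(S(S(add(add(SZ, mul(add(Z, Z), add(Z, SSSZ))), add(Z, Z))))))))))
  →28  S(S(S(S(S(S(S(S(add(S(add(Z, mul(add(Z, Z), add(Z, SSSZ)))), add(Z, Z))))))))))
  →29  S(S(S(S(S(S(S(S(S(add(add(Z, mul(add(Z, Z), add(Z, SSSZ))), add(Z, Z)))))))))))
  →30  S(S(S(S(S(S(S(S(S(add(mul(add(Z, Z), add(Z, SSSZ)), add(Z, Z)))))))))))
  →31  S(S(S(S(S(S(S(S(S(add(mul(Z, add(Z, SSSZ)), add(Z, Z)))))))))))
  →32  S(S(S(S(S(S(S(S(S(add(Z, add(Z, Z)))))))))))
  →33  S(S(S(S(S(S(S(S(S(add(Z, Z))))))))))
  →34  S^9(Z)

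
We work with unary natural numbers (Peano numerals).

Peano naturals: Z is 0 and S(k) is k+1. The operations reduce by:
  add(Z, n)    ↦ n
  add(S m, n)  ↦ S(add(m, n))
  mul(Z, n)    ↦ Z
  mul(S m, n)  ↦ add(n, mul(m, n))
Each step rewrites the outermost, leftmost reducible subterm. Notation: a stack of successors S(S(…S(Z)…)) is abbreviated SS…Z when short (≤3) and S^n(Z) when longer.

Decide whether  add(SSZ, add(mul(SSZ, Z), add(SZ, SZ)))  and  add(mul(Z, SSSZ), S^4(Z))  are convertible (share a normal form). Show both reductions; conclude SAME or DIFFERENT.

Term A:
  start: add(SSZ, add(mul(SSZ, Z), add(SZ, SZ)))
  →1  S(add(SZ, add(mul(SSZ, Z), add(SZ, SZ))))
  →2  S(S(add(Z, add(mul(SSZ, Z), add(SZ, SZ)))))
  →3  S(S(add(mul(SSZ, Z), add(SZ, SZ))))
  →4  S(S(add(add(Z, mul(SZ, Z)), add(SZ, SZ))))
  →5  S(S(add(mul(SZ, Z), add(SZ, SZ))))
  →6  S(S(add(add(Z, mul(Z, Z)), add(SZ, SZ))))
  →7  S(S(add(mul(Z, Z), add(SZ, SZ))))
  →8  S(S(add(Z, add(SZ, SZ))))
  →9  S(S(add(SZ, SZ)))
  →10  S(S(S(add(Z, SZ))))
  →11  S^4(Z)

Term B:
  start: add(mul(Z, SSSZ), S^4(Z))
  →1  add(Z, S^4(Z))
  →2  S^4(Z)

Answer: SAME — A ⇓ S^4(Z), B ⇓ S^4(Z)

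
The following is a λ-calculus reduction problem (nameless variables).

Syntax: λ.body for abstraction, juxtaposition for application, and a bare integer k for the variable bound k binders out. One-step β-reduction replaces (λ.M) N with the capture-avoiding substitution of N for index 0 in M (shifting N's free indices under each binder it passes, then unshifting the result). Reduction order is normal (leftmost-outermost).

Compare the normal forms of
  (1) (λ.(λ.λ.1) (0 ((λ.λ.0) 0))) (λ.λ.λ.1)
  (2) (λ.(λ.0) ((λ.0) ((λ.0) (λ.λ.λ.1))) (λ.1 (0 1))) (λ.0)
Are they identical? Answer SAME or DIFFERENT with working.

Term A:
  start: (λ.(λ.λ.1) (0 ((λ.λ.0) 0))) (λ.λ.λ.1)
  →1  (λ.λ.1) ((λ.λ.λ.1) ((λ.λ.0) (λ.λ.λ.1)))
  →2  λ.(λ.λ.λ.1) ((λ.λ.0) (λ.λ.λ.1))
  →3  λ.λ.λ.1

Term B:
  start: (λ.(λ.0) ((λ.0) ((λ.0) (λ.λ.λ.1))) (λ.1 (0 1))) (λ.0)
  →1  (λ.0) ((λ.0) ((λ.0) (λ.λ.λ.1))) (λ.(λ.0) (0 (λ.0)))
  →2  (λ.0) ((λ.0) (λ.λ.λ.1)) (λ.(λ.0) (0 (λ.0)))
  →3  (λ.0) (λ.λ.λ.1) (λ.(λ.0) (0 (λ.0)))
  →4  (λ.λ.λ.1) (λ.(λ.0) (0 (λ.0)))
  →5  λ.λ.1

Answer: DIFFERENT — A ⇓ λ.λ.λ.1, B ⇓ λ.λ.1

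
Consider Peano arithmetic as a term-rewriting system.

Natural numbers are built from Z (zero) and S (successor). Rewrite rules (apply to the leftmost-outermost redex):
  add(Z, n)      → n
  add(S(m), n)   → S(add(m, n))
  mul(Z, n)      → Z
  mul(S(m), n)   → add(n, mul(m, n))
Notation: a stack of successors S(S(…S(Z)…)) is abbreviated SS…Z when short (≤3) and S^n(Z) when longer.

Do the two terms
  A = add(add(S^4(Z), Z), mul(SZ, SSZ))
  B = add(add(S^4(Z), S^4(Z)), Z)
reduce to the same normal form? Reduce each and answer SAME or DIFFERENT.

Answer: DIFFERENT — A ⇓ S^6(Z), B ⇓ S^8(Z)

Working:
Term A:
  start: add(add(S^4(Z), Z), mul(SZ, SSZ))
  [1] add(S(add(SSSZ, Z)), mul(SZ, SSZ))
  [2] S(add(add(SSSZ, Z), mul(SZ, SSZ)))
  [3] S(add(S(add(SSZ, Z)), mul(SZ, SSZ)))
  [4] S(S(add(add(SSZ, Z), mul(SZ, SSZ))))
  [5] S(S(add(S(add(SZ, Z)), mul(SZ, SSZ))))
  [6] S(S(S(add(add(SZ, Z), mul(SZ, SSZ)))))
  [7] S(S(S(add(S(add(Z, Z)), mul(SZ, SSZ)))))
  [8] S(S(S(S(add(add(Z, Z), mul(SZ, SSZ))))))
  [9] S(S(S(S(add(Z, mul(SZ, SSZ))))))
  [10] S(S(S(S(mul(SZ, SSZ)))))
  [11] S(S(S(S(add(SSZ, mul(Z, SSZ))))))
  [12] S(S(S(S(S(add(SZ, mul(Z, SSZ)))))))
  [13] S(S(S(S(S(S(add(Z, mul(Z, SSZ))))))))
  [14] S(S(S(S(S(S(mul(Z, SSZ)))))))
  [15] S^6(Z)

Term B:
  start: add(add(S^4(Z), S^4(Z)), Z)
  [1] add(S(add(SSSZ, S^4(Z))), Z)
  [2] S(add(add(SSSZ, S^4(Z)), Z))
  [3] S(add(S(add(SSZ, S^4(Z))), Z))
  [4] S(S(add(add(SSZ, S^4(Z)), Z)))
  [5] S(S(add(S(add(SZ, S^4(Z))), Z)))
  [6] S(S(S(add(add(SZ, S^4(Z)), Z))))
  [7] S(S(S(add(S(add(Z, S^4(Z))), Z))))
  [8] S(S(S(S(add(add(Z, S^4(Z)), Z)))))
  [9] S(S(S(S(add(S^4(Z), Z)))))
  [10] S(S(S(S(S(add(SSSZ, Z))))))
  [11] S(S(S(S(S(S(add(SSZ, Z)))))))
  [12] S(S(S(S(S(S(S(add(SZ, Z))))))))
  [13] S(S(S(S(S(S(S(S(add(Z, Z)))))))))
  [14] S^8(Z)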